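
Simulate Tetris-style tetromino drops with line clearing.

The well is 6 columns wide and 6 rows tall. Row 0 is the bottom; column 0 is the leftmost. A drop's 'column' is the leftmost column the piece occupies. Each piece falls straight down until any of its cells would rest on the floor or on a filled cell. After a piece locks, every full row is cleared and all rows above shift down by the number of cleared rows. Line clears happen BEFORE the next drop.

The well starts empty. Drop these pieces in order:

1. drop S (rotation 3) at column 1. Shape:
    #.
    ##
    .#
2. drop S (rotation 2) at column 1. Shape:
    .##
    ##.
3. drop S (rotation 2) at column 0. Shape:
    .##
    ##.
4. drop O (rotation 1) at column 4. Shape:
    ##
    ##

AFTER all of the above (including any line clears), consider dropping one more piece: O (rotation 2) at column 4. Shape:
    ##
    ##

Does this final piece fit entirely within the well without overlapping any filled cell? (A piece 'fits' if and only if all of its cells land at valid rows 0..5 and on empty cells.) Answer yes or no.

Answer: yes

Derivation:
Drop 1: S rot3 at col 1 lands with bottom-row=0; cleared 0 line(s) (total 0); column heights now [0 3 2 0 0 0], max=3
Drop 2: S rot2 at col 1 lands with bottom-row=3; cleared 0 line(s) (total 0); column heights now [0 4 5 5 0 0], max=5
Drop 3: S rot2 at col 0 lands with bottom-row=4; cleared 0 line(s) (total 0); column heights now [5 6 6 5 0 0], max=6
Drop 4: O rot1 at col 4 lands with bottom-row=0; cleared 0 line(s) (total 0); column heights now [5 6 6 5 2 2], max=6
Test piece O rot2 at col 4 (width 2): heights before test = [5 6 6 5 2 2]; fits = True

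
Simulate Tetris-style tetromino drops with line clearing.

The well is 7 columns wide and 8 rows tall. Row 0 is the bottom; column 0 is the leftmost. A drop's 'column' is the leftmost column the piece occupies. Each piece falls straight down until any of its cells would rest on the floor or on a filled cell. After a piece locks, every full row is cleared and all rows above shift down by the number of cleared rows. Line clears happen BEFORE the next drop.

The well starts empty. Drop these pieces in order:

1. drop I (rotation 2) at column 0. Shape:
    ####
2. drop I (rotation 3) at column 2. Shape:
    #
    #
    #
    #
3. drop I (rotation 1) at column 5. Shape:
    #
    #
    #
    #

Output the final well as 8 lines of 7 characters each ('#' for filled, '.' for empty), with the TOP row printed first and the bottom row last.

Answer: .......
.......
.......
..#....
..#..#.
..#..#.
..#..#.
####.#.

Derivation:
Drop 1: I rot2 at col 0 lands with bottom-row=0; cleared 0 line(s) (total 0); column heights now [1 1 1 1 0 0 0], max=1
Drop 2: I rot3 at col 2 lands with bottom-row=1; cleared 0 line(s) (total 0); column heights now [1 1 5 1 0 0 0], max=5
Drop 3: I rot1 at col 5 lands with bottom-row=0; cleared 0 line(s) (total 0); column heights now [1 1 5 1 0 4 0], max=5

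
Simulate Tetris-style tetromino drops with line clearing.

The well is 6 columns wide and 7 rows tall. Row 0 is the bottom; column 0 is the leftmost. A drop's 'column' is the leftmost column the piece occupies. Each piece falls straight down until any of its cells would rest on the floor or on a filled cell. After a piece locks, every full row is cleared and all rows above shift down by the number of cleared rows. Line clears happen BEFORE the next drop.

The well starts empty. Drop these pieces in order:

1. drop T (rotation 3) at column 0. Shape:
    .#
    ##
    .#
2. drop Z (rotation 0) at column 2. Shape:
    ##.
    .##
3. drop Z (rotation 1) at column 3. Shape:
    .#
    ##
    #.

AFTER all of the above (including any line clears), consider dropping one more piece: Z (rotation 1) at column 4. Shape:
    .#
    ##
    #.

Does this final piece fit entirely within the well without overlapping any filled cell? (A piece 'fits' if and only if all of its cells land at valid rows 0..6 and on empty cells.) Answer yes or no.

Answer: no

Derivation:
Drop 1: T rot3 at col 0 lands with bottom-row=0; cleared 0 line(s) (total 0); column heights now [2 3 0 0 0 0], max=3
Drop 2: Z rot0 at col 2 lands with bottom-row=0; cleared 0 line(s) (total 0); column heights now [2 3 2 2 1 0], max=3
Drop 3: Z rot1 at col 3 lands with bottom-row=2; cleared 0 line(s) (total 0); column heights now [2 3 2 4 5 0], max=5
Test piece Z rot1 at col 4 (width 2): heights before test = [2 3 2 4 5 0]; fits = False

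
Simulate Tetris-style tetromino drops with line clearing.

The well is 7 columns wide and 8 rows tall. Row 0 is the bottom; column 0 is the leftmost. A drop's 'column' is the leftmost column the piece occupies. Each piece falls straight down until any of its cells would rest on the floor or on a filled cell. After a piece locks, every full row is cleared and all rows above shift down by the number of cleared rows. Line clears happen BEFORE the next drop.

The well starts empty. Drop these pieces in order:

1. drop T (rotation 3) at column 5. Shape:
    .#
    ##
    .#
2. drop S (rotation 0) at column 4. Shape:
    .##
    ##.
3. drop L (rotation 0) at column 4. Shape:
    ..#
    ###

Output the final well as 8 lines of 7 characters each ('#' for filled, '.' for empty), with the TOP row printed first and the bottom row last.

Drop 1: T rot3 at col 5 lands with bottom-row=0; cleared 0 line(s) (total 0); column heights now [0 0 0 0 0 2 3], max=3
Drop 2: S rot0 at col 4 lands with bottom-row=2; cleared 0 line(s) (total 0); column heights now [0 0 0 0 3 4 4], max=4
Drop 3: L rot0 at col 4 lands with bottom-row=4; cleared 0 line(s) (total 0); column heights now [0 0 0 0 5 5 6], max=6

Answer: .......
.......
......#
....###
.....##
....###
.....##
......#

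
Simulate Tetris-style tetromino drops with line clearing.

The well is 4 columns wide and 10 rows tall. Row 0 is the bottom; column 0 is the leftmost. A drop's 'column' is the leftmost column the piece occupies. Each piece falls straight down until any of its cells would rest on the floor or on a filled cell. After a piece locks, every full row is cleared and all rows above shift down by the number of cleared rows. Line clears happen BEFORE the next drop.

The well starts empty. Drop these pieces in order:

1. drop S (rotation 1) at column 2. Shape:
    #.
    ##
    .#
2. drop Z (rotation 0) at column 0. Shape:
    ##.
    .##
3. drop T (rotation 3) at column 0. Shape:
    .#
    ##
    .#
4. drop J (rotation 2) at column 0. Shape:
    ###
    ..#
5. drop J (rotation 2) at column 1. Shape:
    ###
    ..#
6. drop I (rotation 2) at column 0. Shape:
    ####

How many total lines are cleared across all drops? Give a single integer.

Drop 1: S rot1 at col 2 lands with bottom-row=0; cleared 0 line(s) (total 0); column heights now [0 0 3 2], max=3
Drop 2: Z rot0 at col 0 lands with bottom-row=3; cleared 0 line(s) (total 0); column heights now [5 5 4 2], max=5
Drop 3: T rot3 at col 0 lands with bottom-row=5; cleared 0 line(s) (total 0); column heights now [7 8 4 2], max=8
Drop 4: J rot2 at col 0 lands with bottom-row=7; cleared 0 line(s) (total 0); column heights now [9 9 9 2], max=9
Drop 5: J rot2 at col 1 lands with bottom-row=8; cleared 1 line(s) (total 1); column heights now [7 9 9 9], max=9
Drop 6: I rot2 at col 0 lands with bottom-row=9; cleared 1 line(s) (total 2); column heights now [7 9 9 9], max=9

Answer: 2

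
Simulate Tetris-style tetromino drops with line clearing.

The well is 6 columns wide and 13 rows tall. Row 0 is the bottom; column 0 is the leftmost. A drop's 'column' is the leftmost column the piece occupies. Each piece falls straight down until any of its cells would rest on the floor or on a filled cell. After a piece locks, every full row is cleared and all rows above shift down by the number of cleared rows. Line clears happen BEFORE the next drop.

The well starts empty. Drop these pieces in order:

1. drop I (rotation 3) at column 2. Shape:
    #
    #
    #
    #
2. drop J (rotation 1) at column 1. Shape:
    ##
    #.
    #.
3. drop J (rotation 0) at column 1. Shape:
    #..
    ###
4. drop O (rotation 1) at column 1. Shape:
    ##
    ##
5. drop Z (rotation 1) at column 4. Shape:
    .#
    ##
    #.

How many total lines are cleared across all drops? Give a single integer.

Answer: 0

Derivation:
Drop 1: I rot3 at col 2 lands with bottom-row=0; cleared 0 line(s) (total 0); column heights now [0 0 4 0 0 0], max=4
Drop 2: J rot1 at col 1 lands with bottom-row=2; cleared 0 line(s) (total 0); column heights now [0 5 5 0 0 0], max=5
Drop 3: J rot0 at col 1 lands with bottom-row=5; cleared 0 line(s) (total 0); column heights now [0 7 6 6 0 0], max=7
Drop 4: O rot1 at col 1 lands with bottom-row=7; cleared 0 line(s) (total 0); column heights now [0 9 9 6 0 0], max=9
Drop 5: Z rot1 at col 4 lands with bottom-row=0; cleared 0 line(s) (total 0); column heights now [0 9 9 6 2 3], max=9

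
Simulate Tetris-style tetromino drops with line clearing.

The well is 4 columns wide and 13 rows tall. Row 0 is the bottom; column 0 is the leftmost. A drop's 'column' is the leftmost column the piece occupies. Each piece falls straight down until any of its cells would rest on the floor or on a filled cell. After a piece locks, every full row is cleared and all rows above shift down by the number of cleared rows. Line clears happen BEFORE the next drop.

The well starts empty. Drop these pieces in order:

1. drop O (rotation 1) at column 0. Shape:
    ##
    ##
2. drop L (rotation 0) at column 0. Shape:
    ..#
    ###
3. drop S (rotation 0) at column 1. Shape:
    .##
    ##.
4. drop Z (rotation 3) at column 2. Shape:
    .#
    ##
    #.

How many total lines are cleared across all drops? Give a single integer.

Answer: 0

Derivation:
Drop 1: O rot1 at col 0 lands with bottom-row=0; cleared 0 line(s) (total 0); column heights now [2 2 0 0], max=2
Drop 2: L rot0 at col 0 lands with bottom-row=2; cleared 0 line(s) (total 0); column heights now [3 3 4 0], max=4
Drop 3: S rot0 at col 1 lands with bottom-row=4; cleared 0 line(s) (total 0); column heights now [3 5 6 6], max=6
Drop 4: Z rot3 at col 2 lands with bottom-row=6; cleared 0 line(s) (total 0); column heights now [3 5 8 9], max=9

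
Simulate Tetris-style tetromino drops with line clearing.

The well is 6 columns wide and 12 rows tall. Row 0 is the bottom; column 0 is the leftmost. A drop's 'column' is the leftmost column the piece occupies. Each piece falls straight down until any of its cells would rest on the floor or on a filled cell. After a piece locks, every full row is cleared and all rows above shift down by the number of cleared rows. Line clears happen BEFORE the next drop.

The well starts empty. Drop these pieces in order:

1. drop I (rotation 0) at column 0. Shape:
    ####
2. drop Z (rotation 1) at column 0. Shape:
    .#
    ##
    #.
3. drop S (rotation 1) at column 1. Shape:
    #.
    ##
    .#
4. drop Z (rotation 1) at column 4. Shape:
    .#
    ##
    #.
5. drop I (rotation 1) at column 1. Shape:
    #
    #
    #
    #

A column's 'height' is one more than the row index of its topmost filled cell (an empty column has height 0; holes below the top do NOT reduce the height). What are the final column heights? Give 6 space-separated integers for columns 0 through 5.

Drop 1: I rot0 at col 0 lands with bottom-row=0; cleared 0 line(s) (total 0); column heights now [1 1 1 1 0 0], max=1
Drop 2: Z rot1 at col 0 lands with bottom-row=1; cleared 0 line(s) (total 0); column heights now [3 4 1 1 0 0], max=4
Drop 3: S rot1 at col 1 lands with bottom-row=3; cleared 0 line(s) (total 0); column heights now [3 6 5 1 0 0], max=6
Drop 4: Z rot1 at col 4 lands with bottom-row=0; cleared 0 line(s) (total 0); column heights now [3 6 5 1 2 3], max=6
Drop 5: I rot1 at col 1 lands with bottom-row=6; cleared 0 line(s) (total 0); column heights now [3 10 5 1 2 3], max=10

Answer: 3 10 5 1 2 3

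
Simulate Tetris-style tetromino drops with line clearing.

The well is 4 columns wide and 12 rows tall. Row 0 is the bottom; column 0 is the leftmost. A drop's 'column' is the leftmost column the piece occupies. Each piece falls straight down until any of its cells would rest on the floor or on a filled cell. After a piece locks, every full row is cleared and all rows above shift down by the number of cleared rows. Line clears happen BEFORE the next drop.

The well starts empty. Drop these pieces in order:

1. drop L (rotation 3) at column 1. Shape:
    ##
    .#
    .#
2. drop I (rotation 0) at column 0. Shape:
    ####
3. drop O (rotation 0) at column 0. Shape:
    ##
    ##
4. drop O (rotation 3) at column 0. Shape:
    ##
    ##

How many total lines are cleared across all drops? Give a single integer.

Answer: 1

Derivation:
Drop 1: L rot3 at col 1 lands with bottom-row=0; cleared 0 line(s) (total 0); column heights now [0 3 3 0], max=3
Drop 2: I rot0 at col 0 lands with bottom-row=3; cleared 1 line(s) (total 1); column heights now [0 3 3 0], max=3
Drop 3: O rot0 at col 0 lands with bottom-row=3; cleared 0 line(s) (total 1); column heights now [5 5 3 0], max=5
Drop 4: O rot3 at col 0 lands with bottom-row=5; cleared 0 line(s) (total 1); column heights now [7 7 3 0], max=7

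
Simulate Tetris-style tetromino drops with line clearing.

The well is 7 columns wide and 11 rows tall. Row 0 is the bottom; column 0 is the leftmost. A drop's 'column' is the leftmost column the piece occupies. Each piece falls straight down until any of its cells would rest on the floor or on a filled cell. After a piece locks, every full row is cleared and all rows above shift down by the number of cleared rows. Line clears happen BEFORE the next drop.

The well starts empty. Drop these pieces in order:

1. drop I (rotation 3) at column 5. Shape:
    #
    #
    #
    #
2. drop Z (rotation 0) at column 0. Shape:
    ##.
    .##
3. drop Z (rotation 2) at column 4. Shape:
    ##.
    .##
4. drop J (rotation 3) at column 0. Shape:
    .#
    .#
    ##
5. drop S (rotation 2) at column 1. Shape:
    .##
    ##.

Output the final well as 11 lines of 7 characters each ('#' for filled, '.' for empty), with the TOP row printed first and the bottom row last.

Drop 1: I rot3 at col 5 lands with bottom-row=0; cleared 0 line(s) (total 0); column heights now [0 0 0 0 0 4 0], max=4
Drop 2: Z rot0 at col 0 lands with bottom-row=0; cleared 0 line(s) (total 0); column heights now [2 2 1 0 0 4 0], max=4
Drop 3: Z rot2 at col 4 lands with bottom-row=4; cleared 0 line(s) (total 0); column heights now [2 2 1 0 6 6 5], max=6
Drop 4: J rot3 at col 0 lands with bottom-row=2; cleared 0 line(s) (total 0); column heights now [3 5 1 0 6 6 5], max=6
Drop 5: S rot2 at col 1 lands with bottom-row=5; cleared 0 line(s) (total 0); column heights now [3 6 7 7 6 6 5], max=7

Answer: .......
.......
.......
.......
..##...
.##.##.
.#...##
.#...#.
##...#.
##...#.
.##..#.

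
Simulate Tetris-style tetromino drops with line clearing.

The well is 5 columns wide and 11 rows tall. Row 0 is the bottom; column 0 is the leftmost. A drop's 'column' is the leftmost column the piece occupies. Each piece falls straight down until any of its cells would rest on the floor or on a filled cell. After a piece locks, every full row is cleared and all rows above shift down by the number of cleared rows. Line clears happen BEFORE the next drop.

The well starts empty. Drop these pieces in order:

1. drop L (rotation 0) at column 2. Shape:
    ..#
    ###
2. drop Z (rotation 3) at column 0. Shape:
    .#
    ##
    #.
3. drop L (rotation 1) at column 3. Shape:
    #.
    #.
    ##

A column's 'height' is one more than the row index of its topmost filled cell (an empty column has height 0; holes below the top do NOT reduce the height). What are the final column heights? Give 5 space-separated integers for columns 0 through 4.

Drop 1: L rot0 at col 2 lands with bottom-row=0; cleared 0 line(s) (total 0); column heights now [0 0 1 1 2], max=2
Drop 2: Z rot3 at col 0 lands with bottom-row=0; cleared 0 line(s) (total 0); column heights now [2 3 1 1 2], max=3
Drop 3: L rot1 at col 3 lands with bottom-row=2; cleared 0 line(s) (total 0); column heights now [2 3 1 5 3], max=5

Answer: 2 3 1 5 3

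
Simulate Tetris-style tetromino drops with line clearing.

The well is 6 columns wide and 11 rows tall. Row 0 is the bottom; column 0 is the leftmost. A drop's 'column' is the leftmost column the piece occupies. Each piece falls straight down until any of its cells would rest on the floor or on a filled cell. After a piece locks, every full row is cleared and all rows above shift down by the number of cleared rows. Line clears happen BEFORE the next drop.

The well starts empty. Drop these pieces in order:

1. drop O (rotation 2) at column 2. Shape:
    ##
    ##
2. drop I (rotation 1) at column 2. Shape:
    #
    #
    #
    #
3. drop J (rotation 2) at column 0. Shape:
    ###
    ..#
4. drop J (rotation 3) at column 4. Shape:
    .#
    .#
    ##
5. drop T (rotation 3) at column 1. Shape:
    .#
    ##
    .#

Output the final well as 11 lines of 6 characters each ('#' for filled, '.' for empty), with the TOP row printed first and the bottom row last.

Drop 1: O rot2 at col 2 lands with bottom-row=0; cleared 0 line(s) (total 0); column heights now [0 0 2 2 0 0], max=2
Drop 2: I rot1 at col 2 lands with bottom-row=2; cleared 0 line(s) (total 0); column heights now [0 0 6 2 0 0], max=6
Drop 3: J rot2 at col 0 lands with bottom-row=6; cleared 0 line(s) (total 0); column heights now [8 8 8 2 0 0], max=8
Drop 4: J rot3 at col 4 lands with bottom-row=0; cleared 0 line(s) (total 0); column heights now [8 8 8 2 1 3], max=8
Drop 5: T rot3 at col 1 lands with bottom-row=8; cleared 0 line(s) (total 0); column heights now [8 10 11 2 1 3], max=11

Answer: ..#...
.##...
..#...
###...
..#...
..#...
..#...
..#...
..#..#
..##.#
..####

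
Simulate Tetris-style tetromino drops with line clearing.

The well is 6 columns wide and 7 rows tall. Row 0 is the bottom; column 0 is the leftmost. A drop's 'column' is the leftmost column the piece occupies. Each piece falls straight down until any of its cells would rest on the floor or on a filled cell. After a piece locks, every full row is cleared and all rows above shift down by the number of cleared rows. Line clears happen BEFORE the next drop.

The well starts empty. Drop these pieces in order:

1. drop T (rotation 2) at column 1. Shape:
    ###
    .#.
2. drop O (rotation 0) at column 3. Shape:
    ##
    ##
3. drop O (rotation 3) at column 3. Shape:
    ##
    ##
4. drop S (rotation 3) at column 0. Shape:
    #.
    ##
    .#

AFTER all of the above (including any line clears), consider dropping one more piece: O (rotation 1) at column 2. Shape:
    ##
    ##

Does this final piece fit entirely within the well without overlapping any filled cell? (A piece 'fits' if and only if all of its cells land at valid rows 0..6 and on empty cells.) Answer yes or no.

Drop 1: T rot2 at col 1 lands with bottom-row=0; cleared 0 line(s) (total 0); column heights now [0 2 2 2 0 0], max=2
Drop 2: O rot0 at col 3 lands with bottom-row=2; cleared 0 line(s) (total 0); column heights now [0 2 2 4 4 0], max=4
Drop 3: O rot3 at col 3 lands with bottom-row=4; cleared 0 line(s) (total 0); column heights now [0 2 2 6 6 0], max=6
Drop 4: S rot3 at col 0 lands with bottom-row=2; cleared 0 line(s) (total 0); column heights now [5 4 2 6 6 0], max=6
Test piece O rot1 at col 2 (width 2): heights before test = [5 4 2 6 6 0]; fits = False

Answer: no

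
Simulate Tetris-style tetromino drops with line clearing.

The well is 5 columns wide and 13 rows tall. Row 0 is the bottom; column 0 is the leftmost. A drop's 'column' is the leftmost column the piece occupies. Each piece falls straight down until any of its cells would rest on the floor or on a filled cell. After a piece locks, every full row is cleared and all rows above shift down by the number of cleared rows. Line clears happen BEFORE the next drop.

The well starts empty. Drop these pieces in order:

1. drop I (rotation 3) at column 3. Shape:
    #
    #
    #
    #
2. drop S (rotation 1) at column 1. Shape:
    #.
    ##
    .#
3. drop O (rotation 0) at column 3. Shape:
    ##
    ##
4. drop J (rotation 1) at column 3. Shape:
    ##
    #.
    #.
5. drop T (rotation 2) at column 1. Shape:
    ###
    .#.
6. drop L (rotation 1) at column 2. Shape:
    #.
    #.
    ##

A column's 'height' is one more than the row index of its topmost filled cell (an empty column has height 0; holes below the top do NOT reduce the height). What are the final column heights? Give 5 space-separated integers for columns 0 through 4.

Answer: 0 10 13 11 9

Derivation:
Drop 1: I rot3 at col 3 lands with bottom-row=0; cleared 0 line(s) (total 0); column heights now [0 0 0 4 0], max=4
Drop 2: S rot1 at col 1 lands with bottom-row=0; cleared 0 line(s) (total 0); column heights now [0 3 2 4 0], max=4
Drop 3: O rot0 at col 3 lands with bottom-row=4; cleared 0 line(s) (total 0); column heights now [0 3 2 6 6], max=6
Drop 4: J rot1 at col 3 lands with bottom-row=6; cleared 0 line(s) (total 0); column heights now [0 3 2 9 9], max=9
Drop 5: T rot2 at col 1 lands with bottom-row=8; cleared 0 line(s) (total 0); column heights now [0 10 10 10 9], max=10
Drop 6: L rot1 at col 2 lands with bottom-row=10; cleared 0 line(s) (total 0); column heights now [0 10 13 11 9], max=13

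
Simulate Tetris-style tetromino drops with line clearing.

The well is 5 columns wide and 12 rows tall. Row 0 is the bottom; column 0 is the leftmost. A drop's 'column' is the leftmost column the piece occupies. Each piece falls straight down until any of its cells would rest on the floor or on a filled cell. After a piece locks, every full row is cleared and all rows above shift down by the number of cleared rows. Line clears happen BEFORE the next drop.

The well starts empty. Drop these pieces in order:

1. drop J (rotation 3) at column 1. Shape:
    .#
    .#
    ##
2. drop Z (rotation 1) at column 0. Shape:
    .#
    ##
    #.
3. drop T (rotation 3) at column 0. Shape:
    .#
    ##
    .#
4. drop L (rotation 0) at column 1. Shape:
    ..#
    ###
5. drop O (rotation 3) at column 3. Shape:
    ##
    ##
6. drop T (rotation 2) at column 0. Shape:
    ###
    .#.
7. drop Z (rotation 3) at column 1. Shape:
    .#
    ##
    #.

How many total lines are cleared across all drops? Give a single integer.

Drop 1: J rot3 at col 1 lands with bottom-row=0; cleared 0 line(s) (total 0); column heights now [0 1 3 0 0], max=3
Drop 2: Z rot1 at col 0 lands with bottom-row=0; cleared 0 line(s) (total 0); column heights now [2 3 3 0 0], max=3
Drop 3: T rot3 at col 0 lands with bottom-row=3; cleared 0 line(s) (total 0); column heights now [5 6 3 0 0], max=6
Drop 4: L rot0 at col 1 lands with bottom-row=6; cleared 0 line(s) (total 0); column heights now [5 7 7 8 0], max=8
Drop 5: O rot3 at col 3 lands with bottom-row=8; cleared 0 line(s) (total 0); column heights now [5 7 7 10 10], max=10
Drop 6: T rot2 at col 0 lands with bottom-row=7; cleared 1 line(s) (total 1); column heights now [5 8 7 9 9], max=9
Drop 7: Z rot3 at col 1 lands with bottom-row=8; cleared 0 line(s) (total 1); column heights now [5 10 11 9 9], max=11

Answer: 1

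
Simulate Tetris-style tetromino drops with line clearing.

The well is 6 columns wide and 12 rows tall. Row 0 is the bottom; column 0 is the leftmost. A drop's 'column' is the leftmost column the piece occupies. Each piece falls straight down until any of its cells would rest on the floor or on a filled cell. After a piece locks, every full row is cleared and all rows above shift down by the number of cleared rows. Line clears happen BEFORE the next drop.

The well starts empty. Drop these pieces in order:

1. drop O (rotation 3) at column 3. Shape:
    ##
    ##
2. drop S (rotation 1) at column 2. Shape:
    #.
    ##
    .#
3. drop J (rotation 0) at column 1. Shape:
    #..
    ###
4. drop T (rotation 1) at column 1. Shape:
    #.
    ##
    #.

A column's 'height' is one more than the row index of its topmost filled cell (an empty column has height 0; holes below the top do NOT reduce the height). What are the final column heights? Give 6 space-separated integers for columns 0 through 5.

Answer: 0 10 9 6 2 0

Derivation:
Drop 1: O rot3 at col 3 lands with bottom-row=0; cleared 0 line(s) (total 0); column heights now [0 0 0 2 2 0], max=2
Drop 2: S rot1 at col 2 lands with bottom-row=2; cleared 0 line(s) (total 0); column heights now [0 0 5 4 2 0], max=5
Drop 3: J rot0 at col 1 lands with bottom-row=5; cleared 0 line(s) (total 0); column heights now [0 7 6 6 2 0], max=7
Drop 4: T rot1 at col 1 lands with bottom-row=7; cleared 0 line(s) (total 0); column heights now [0 10 9 6 2 0], max=10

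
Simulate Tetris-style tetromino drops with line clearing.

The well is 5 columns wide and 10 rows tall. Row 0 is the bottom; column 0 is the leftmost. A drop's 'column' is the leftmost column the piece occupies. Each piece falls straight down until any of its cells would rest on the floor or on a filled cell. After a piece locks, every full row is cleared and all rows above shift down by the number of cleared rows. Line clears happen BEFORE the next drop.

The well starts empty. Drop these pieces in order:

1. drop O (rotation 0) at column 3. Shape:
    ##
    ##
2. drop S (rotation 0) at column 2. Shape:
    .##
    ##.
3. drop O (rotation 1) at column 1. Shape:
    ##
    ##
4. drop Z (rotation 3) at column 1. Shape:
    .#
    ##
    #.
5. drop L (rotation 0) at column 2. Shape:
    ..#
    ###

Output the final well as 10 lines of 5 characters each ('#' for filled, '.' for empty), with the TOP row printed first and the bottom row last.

Answer: ....#
..###
..#..
.##..
.#...
.##..
.####
..##.
...##
...##

Derivation:
Drop 1: O rot0 at col 3 lands with bottom-row=0; cleared 0 line(s) (total 0); column heights now [0 0 0 2 2], max=2
Drop 2: S rot0 at col 2 lands with bottom-row=2; cleared 0 line(s) (total 0); column heights now [0 0 3 4 4], max=4
Drop 3: O rot1 at col 1 lands with bottom-row=3; cleared 0 line(s) (total 0); column heights now [0 5 5 4 4], max=5
Drop 4: Z rot3 at col 1 lands with bottom-row=5; cleared 0 line(s) (total 0); column heights now [0 7 8 4 4], max=8
Drop 5: L rot0 at col 2 lands with bottom-row=8; cleared 0 line(s) (total 0); column heights now [0 7 9 9 10], max=10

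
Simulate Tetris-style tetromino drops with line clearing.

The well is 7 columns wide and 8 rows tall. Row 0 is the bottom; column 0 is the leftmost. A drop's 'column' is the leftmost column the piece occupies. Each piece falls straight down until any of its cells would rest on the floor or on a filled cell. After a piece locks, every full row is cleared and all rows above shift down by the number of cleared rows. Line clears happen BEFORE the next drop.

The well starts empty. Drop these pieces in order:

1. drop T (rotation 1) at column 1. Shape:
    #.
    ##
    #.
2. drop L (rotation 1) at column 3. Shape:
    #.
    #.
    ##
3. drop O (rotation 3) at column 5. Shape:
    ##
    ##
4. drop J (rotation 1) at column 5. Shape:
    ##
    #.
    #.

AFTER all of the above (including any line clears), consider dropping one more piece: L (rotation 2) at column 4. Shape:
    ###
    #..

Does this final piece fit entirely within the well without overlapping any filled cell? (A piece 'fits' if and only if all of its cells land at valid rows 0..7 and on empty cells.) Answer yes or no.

Drop 1: T rot1 at col 1 lands with bottom-row=0; cleared 0 line(s) (total 0); column heights now [0 3 2 0 0 0 0], max=3
Drop 2: L rot1 at col 3 lands with bottom-row=0; cleared 0 line(s) (total 0); column heights now [0 3 2 3 1 0 0], max=3
Drop 3: O rot3 at col 5 lands with bottom-row=0; cleared 0 line(s) (total 0); column heights now [0 3 2 3 1 2 2], max=3
Drop 4: J rot1 at col 5 lands with bottom-row=2; cleared 0 line(s) (total 0); column heights now [0 3 2 3 1 5 5], max=5
Test piece L rot2 at col 4 (width 3): heights before test = [0 3 2 3 1 5 5]; fits = True

Answer: yes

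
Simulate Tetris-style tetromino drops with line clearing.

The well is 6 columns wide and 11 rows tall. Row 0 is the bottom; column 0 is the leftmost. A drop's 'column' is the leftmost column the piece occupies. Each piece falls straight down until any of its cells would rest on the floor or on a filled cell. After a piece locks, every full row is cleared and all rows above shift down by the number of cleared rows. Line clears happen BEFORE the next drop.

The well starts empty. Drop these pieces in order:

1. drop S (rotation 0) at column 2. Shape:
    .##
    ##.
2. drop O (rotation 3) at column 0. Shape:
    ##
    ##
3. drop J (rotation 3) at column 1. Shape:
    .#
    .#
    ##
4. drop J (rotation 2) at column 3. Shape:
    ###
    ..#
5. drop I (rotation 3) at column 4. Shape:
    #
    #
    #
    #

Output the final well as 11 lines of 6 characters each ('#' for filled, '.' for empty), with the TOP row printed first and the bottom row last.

Drop 1: S rot0 at col 2 lands with bottom-row=0; cleared 0 line(s) (total 0); column heights now [0 0 1 2 2 0], max=2
Drop 2: O rot3 at col 0 lands with bottom-row=0; cleared 0 line(s) (total 0); column heights now [2 2 1 2 2 0], max=2
Drop 3: J rot3 at col 1 lands with bottom-row=2; cleared 0 line(s) (total 0); column heights now [2 3 5 2 2 0], max=5
Drop 4: J rot2 at col 3 lands with bottom-row=1; cleared 0 line(s) (total 0); column heights now [2 3 5 3 3 3], max=5
Drop 5: I rot3 at col 4 lands with bottom-row=3; cleared 0 line(s) (total 0); column heights now [2 3 5 3 7 3], max=7

Answer: ......
......
......
......
....#.
....#.
..#.#.
..#.#.
.#####
##.###
####..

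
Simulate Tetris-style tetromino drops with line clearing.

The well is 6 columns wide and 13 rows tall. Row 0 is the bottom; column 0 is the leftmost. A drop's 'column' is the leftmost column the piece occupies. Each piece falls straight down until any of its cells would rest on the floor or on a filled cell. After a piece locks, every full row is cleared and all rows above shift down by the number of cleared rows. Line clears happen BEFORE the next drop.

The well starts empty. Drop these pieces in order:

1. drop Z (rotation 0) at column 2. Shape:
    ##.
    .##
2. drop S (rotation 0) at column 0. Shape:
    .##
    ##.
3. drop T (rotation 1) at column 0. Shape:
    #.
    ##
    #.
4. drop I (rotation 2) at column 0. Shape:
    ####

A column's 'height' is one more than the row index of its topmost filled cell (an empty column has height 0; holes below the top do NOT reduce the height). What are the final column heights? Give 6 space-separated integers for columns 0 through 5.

Answer: 6 6 6 6 1 0

Derivation:
Drop 1: Z rot0 at col 2 lands with bottom-row=0; cleared 0 line(s) (total 0); column heights now [0 0 2 2 1 0], max=2
Drop 2: S rot0 at col 0 lands with bottom-row=1; cleared 0 line(s) (total 0); column heights now [2 3 3 2 1 0], max=3
Drop 3: T rot1 at col 0 lands with bottom-row=2; cleared 0 line(s) (total 0); column heights now [5 4 3 2 1 0], max=5
Drop 4: I rot2 at col 0 lands with bottom-row=5; cleared 0 line(s) (total 0); column heights now [6 6 6 6 1 0], max=6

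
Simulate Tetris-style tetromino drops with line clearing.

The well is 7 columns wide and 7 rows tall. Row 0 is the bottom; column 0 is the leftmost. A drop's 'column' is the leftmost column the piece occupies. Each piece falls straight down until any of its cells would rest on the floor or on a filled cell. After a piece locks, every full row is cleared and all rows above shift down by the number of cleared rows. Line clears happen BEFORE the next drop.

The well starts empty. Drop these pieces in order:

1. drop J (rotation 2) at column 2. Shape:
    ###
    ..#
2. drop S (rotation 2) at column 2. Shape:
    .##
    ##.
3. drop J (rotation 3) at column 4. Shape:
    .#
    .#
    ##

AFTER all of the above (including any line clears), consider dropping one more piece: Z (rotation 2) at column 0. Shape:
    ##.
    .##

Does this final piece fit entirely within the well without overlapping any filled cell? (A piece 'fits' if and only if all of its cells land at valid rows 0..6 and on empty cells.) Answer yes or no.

Drop 1: J rot2 at col 2 lands with bottom-row=0; cleared 0 line(s) (total 0); column heights now [0 0 2 2 2 0 0], max=2
Drop 2: S rot2 at col 2 lands with bottom-row=2; cleared 0 line(s) (total 0); column heights now [0 0 3 4 4 0 0], max=4
Drop 3: J rot3 at col 4 lands with bottom-row=4; cleared 0 line(s) (total 0); column heights now [0 0 3 4 5 7 0], max=7
Test piece Z rot2 at col 0 (width 3): heights before test = [0 0 3 4 5 7 0]; fits = True

Answer: yes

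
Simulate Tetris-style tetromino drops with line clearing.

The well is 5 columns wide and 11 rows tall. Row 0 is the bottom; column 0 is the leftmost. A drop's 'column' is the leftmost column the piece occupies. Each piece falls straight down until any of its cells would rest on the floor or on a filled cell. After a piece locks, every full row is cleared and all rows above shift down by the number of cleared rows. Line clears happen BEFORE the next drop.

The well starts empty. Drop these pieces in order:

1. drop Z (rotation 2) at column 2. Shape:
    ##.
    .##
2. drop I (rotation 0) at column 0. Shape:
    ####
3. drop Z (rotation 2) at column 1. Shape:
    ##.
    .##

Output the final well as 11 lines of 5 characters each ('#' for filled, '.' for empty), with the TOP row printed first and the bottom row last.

Answer: .....
.....
.....
.....
.....
.....
.##..
..##.
####.
..##.
...##

Derivation:
Drop 1: Z rot2 at col 2 lands with bottom-row=0; cleared 0 line(s) (total 0); column heights now [0 0 2 2 1], max=2
Drop 2: I rot0 at col 0 lands with bottom-row=2; cleared 0 line(s) (total 0); column heights now [3 3 3 3 1], max=3
Drop 3: Z rot2 at col 1 lands with bottom-row=3; cleared 0 line(s) (total 0); column heights now [3 5 5 4 1], max=5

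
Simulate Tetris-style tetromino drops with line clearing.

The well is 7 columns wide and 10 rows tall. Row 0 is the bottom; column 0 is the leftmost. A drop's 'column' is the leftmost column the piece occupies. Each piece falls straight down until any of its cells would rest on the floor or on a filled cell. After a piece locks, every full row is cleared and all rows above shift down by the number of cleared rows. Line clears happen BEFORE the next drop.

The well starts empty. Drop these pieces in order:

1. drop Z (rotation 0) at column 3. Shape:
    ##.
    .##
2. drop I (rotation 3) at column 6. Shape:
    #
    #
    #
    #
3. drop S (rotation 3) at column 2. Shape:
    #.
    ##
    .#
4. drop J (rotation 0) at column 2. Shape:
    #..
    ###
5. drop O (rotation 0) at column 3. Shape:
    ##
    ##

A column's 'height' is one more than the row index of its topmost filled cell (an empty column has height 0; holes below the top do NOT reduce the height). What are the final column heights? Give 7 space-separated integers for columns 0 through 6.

Drop 1: Z rot0 at col 3 lands with bottom-row=0; cleared 0 line(s) (total 0); column heights now [0 0 0 2 2 1 0], max=2
Drop 2: I rot3 at col 6 lands with bottom-row=0; cleared 0 line(s) (total 0); column heights now [0 0 0 2 2 1 4], max=4
Drop 3: S rot3 at col 2 lands with bottom-row=2; cleared 0 line(s) (total 0); column heights now [0 0 5 4 2 1 4], max=5
Drop 4: J rot0 at col 2 lands with bottom-row=5; cleared 0 line(s) (total 0); column heights now [0 0 7 6 6 1 4], max=7
Drop 5: O rot0 at col 3 lands with bottom-row=6; cleared 0 line(s) (total 0); column heights now [0 0 7 8 8 1 4], max=8

Answer: 0 0 7 8 8 1 4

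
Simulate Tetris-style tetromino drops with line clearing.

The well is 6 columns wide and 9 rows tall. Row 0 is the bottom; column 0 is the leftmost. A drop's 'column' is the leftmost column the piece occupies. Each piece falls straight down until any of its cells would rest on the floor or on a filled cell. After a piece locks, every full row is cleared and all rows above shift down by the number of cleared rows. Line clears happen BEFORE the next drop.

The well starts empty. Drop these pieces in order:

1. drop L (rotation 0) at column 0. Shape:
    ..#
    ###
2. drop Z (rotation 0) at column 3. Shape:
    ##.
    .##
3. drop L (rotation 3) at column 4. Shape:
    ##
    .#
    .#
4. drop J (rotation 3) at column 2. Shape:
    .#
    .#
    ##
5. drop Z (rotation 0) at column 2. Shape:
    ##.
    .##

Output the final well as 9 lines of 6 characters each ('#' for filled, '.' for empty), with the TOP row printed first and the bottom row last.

Answer: ......
......
..##..
...##.
...#..
...###
..##.#
..####
###.##

Derivation:
Drop 1: L rot0 at col 0 lands with bottom-row=0; cleared 0 line(s) (total 0); column heights now [1 1 2 0 0 0], max=2
Drop 2: Z rot0 at col 3 lands with bottom-row=0; cleared 0 line(s) (total 0); column heights now [1 1 2 2 2 1], max=2
Drop 3: L rot3 at col 4 lands with bottom-row=1; cleared 0 line(s) (total 0); column heights now [1 1 2 2 4 4], max=4
Drop 4: J rot3 at col 2 lands with bottom-row=2; cleared 0 line(s) (total 0); column heights now [1 1 3 5 4 4], max=5
Drop 5: Z rot0 at col 2 lands with bottom-row=5; cleared 0 line(s) (total 0); column heights now [1 1 7 7 6 4], max=7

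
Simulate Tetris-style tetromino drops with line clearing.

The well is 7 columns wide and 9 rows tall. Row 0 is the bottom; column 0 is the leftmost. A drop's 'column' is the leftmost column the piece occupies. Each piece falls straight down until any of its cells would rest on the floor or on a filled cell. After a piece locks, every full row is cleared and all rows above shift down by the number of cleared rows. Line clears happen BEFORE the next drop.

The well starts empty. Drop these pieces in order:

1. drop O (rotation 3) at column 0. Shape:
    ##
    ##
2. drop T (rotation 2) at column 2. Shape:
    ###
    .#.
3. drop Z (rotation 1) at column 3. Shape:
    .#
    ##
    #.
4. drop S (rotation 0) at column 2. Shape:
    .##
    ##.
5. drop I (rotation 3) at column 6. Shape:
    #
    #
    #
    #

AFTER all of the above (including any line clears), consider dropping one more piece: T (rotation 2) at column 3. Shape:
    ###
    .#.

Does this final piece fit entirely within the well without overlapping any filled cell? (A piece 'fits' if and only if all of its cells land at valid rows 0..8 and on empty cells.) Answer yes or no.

Answer: yes

Derivation:
Drop 1: O rot3 at col 0 lands with bottom-row=0; cleared 0 line(s) (total 0); column heights now [2 2 0 0 0 0 0], max=2
Drop 2: T rot2 at col 2 lands with bottom-row=0; cleared 0 line(s) (total 0); column heights now [2 2 2 2 2 0 0], max=2
Drop 3: Z rot1 at col 3 lands with bottom-row=2; cleared 0 line(s) (total 0); column heights now [2 2 2 4 5 0 0], max=5
Drop 4: S rot0 at col 2 lands with bottom-row=4; cleared 0 line(s) (total 0); column heights now [2 2 5 6 6 0 0], max=6
Drop 5: I rot3 at col 6 lands with bottom-row=0; cleared 0 line(s) (total 0); column heights now [2 2 5 6 6 0 4], max=6
Test piece T rot2 at col 3 (width 3): heights before test = [2 2 5 6 6 0 4]; fits = True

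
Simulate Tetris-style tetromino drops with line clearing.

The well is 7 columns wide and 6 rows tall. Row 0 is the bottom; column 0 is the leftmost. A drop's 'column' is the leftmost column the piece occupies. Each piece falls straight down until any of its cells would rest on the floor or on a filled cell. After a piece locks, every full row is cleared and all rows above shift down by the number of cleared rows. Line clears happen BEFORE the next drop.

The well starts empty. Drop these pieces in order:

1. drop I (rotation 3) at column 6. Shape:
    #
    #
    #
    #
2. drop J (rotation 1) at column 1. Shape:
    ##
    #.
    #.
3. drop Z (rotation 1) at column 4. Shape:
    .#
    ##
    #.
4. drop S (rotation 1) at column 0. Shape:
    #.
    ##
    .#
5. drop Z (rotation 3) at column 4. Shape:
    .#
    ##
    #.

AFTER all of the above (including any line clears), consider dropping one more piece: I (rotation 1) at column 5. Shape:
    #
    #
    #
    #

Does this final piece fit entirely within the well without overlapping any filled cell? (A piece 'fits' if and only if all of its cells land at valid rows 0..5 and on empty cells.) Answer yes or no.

Drop 1: I rot3 at col 6 lands with bottom-row=0; cleared 0 line(s) (total 0); column heights now [0 0 0 0 0 0 4], max=4
Drop 2: J rot1 at col 1 lands with bottom-row=0; cleared 0 line(s) (total 0); column heights now [0 3 3 0 0 0 4], max=4
Drop 3: Z rot1 at col 4 lands with bottom-row=0; cleared 0 line(s) (total 0); column heights now [0 3 3 0 2 3 4], max=4
Drop 4: S rot1 at col 0 lands with bottom-row=3; cleared 0 line(s) (total 0); column heights now [6 5 3 0 2 3 4], max=6
Drop 5: Z rot3 at col 4 lands with bottom-row=2; cleared 0 line(s) (total 0); column heights now [6 5 3 0 4 5 4], max=6
Test piece I rot1 at col 5 (width 1): heights before test = [6 5 3 0 4 5 4]; fits = False

Answer: no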